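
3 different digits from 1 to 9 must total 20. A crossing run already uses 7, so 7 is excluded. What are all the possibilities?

{3,8,9}; {5,6,9}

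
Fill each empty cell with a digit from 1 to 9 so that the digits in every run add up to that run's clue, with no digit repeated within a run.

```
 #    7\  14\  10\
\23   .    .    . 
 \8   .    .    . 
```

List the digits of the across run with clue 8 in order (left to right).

1 5 2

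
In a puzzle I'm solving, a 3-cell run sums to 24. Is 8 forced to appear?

Yes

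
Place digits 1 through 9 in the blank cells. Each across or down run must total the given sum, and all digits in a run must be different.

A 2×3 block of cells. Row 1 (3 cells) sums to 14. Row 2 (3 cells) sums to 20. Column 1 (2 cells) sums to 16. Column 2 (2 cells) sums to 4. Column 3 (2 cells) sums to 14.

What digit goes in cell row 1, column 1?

7

16 in 2 cells must be {7,9}; 4 in 2 cells must be {1,3}.
The 20 across and the 4 down share only 3, so (2,2) = 3.
(1,2) = 4 − 3 = 1 completes the 4 down.
Given what's placed, (2,1) must be 9 to fit the 20 across and 16 down.
(2,3) = 20 − 12 = 8 completes the 20 across.
(1,1) = 16 − 9 = 7 completes the 16 down.
(1,3) = 14 − 8 = 6 completes the 14 across.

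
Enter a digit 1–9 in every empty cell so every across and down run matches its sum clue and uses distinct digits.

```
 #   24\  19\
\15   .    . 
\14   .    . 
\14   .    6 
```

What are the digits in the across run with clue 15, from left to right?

24 in 3 cells must be {7,8,9}.
R3C1 = 14 − 6 = 8 completes the 14 across.
Given what's placed, R2C1 must be 9 to fit the 14 across and 24 down.
R2C2 = 14 − 9 = 5 completes the 14 across.
R1C1 = 24 − 17 = 7 completes the 24 down.
R1C2 = 15 − 7 = 8 completes the 15 across.

7 8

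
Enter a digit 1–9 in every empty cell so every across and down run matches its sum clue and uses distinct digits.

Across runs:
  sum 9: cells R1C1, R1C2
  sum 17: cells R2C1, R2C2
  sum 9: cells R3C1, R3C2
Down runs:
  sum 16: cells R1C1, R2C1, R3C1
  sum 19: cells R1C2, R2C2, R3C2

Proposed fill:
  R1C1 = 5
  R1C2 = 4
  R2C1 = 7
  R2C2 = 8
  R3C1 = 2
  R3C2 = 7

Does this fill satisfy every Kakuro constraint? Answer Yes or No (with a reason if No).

No — the down run R1C1–R3C1 sums to 14, not 16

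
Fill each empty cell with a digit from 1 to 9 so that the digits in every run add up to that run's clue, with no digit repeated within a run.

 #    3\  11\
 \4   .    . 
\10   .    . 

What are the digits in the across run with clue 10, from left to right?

2 8

4 in 2 cells must be {1,3}; 3 in 2 cells must be {1,2}.
The 4 across and the 3 down share only 1, so R1C1 = 1.
R1C2 = 4 − 1 = 3 completes the 4 across.
R2C1 = 3 − 1 = 2 completes the 3 down.
R2C2 = 10 − 2 = 8 completes the 10 across.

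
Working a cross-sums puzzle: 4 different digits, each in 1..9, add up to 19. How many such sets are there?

4 distinct digits from 1–9 sum between 10 and 30.

11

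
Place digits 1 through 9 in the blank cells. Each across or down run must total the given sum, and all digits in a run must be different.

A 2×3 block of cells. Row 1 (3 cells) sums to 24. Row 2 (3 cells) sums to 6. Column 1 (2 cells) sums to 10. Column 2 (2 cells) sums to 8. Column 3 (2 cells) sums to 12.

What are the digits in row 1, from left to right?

24 in 3 cells must be {7,8,9}; 6 in 3 cells must be {1,2,3}.
The 24 across and the 8 down share only 7, so (1,2) = 7.
(2,2) = 8 − 7 = 1 completes the 8 down.
Given what's placed, (2,3) must be 3 to fit the 6 across and 12 down.
(1,3) = 12 − 3 = 9 completes the 12 down.
(2,1) = 6 − 4 = 2 completes the 6 across.
(1,1) = 24 − 16 = 8 completes the 24 across.

8 7 9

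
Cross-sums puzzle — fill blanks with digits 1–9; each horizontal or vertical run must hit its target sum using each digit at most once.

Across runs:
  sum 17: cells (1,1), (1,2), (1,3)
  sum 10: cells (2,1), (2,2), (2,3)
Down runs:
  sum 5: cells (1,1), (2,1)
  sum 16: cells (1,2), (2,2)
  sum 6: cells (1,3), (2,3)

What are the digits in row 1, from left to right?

3, 9, 5

16 in 2 cells must be {7,9}.
The 10 across and the 16 down share only 7, so (2,2) = 7.
(1,2) = 16 − 7 = 9 completes the 16 down.
Nothing is forced directly, so branch on (2,1), whose candidates are 1 or 2. If (2,1) = 1: then (1,1) would have to be in {1,2,3,5,6,7} for the 17 across but in {4} for the 5 down — contradiction. So (2,1) = 2.
(1,1) = 5 − 2 = 3 completes the 5 down.
(1,3) = 17 − 12 = 5 completes the 17 across.
(2,3) = 10 − 9 = 1 completes the 10 across.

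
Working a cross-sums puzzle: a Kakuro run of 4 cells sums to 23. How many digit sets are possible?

9

4 distinct digits from 1–9 sum between 10 and 30.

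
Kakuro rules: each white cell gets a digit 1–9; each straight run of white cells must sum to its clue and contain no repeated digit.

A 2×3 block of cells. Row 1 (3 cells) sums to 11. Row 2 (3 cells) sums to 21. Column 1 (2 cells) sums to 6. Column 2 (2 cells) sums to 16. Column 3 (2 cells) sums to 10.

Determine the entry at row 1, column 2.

7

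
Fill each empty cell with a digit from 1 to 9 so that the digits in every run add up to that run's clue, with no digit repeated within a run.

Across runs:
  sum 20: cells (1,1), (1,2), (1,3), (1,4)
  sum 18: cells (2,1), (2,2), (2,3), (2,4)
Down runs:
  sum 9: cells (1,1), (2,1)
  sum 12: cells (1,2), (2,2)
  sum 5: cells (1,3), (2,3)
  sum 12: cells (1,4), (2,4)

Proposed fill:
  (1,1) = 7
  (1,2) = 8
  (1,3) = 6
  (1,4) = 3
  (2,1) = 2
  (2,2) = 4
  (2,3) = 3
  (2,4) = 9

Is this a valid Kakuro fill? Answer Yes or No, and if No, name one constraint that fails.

No — the across run (1,1)–(1,4) sums to 24, not 20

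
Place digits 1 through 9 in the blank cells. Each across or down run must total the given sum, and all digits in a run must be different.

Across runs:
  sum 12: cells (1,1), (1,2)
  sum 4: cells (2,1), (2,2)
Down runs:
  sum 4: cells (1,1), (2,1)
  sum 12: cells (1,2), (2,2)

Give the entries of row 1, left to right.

4 in 2 cells must be {1,3}.
The 12 across and the 4 down share only 3, so (1,1) = 3.
(1,2) = 12 − 3 = 9 completes the 12 across.
(2,1) = 4 − 3 = 1 completes the 4 down.
(2,2) = 4 − 1 = 3 completes the 4 across.

3 9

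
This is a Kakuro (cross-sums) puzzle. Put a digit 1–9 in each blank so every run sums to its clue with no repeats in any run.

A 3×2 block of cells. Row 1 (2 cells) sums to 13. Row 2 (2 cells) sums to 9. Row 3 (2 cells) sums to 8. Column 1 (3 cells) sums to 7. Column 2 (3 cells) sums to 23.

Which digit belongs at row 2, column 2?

7 in 3 cells must be {1,2,4}; 23 in 3 cells must be {6,8,9}.
The 13 across and the 7 down share only 4, so (1,1) = 4.
(1,2) = 13 − 4 = 9 completes the 13 across.
Given what's placed, (3,2) must be 6 to fit the 8 across and 23 down.
(2,2) = 23 − 15 = 8 completes the 23 down.
(3,1) = 8 − 6 = 2 completes the 8 across.
(2,1) = 9 − 8 = 1 completes the 9 across.

8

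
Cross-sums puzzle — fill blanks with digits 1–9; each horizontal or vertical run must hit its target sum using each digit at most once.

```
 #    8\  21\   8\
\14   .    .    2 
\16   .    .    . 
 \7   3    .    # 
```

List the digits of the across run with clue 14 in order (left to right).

Given what's placed, R1C1 must be 4 to fit the 14 across and 8 down.
R1C2 = 14 − 6 = 8 completes the 14 across.
R2C1 = 8 − 7 = 1 completes the 8 down.
R2C3 = 8 − 2 = 6 completes the 8 down.
R3C2 = 7 − 3 = 4 completes the 7 across.
R2C2 = 16 − 7 = 9 completes the 16 across.

4 8 2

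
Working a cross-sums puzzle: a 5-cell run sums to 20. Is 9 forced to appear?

No

Counterexample: {1,2,3,6,8} sums to 20 without using 9.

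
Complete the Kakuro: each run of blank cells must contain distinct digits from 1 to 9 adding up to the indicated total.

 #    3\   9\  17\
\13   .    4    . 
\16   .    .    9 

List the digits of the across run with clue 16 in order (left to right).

2, 5, 9

3 in 2 cells must be {1,2}; 17 in 2 cells must be {8,9}.
R1C3 = 17 − 9 = 8 completes the 17 down.
R2C2 = 9 − 4 = 5 completes the 9 down.
R1C1 = 13 − 12 = 1 completes the 13 across.
R2C1 = 16 − 14 = 2 completes the 16 across.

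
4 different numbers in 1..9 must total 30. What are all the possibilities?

{6,7,8,9}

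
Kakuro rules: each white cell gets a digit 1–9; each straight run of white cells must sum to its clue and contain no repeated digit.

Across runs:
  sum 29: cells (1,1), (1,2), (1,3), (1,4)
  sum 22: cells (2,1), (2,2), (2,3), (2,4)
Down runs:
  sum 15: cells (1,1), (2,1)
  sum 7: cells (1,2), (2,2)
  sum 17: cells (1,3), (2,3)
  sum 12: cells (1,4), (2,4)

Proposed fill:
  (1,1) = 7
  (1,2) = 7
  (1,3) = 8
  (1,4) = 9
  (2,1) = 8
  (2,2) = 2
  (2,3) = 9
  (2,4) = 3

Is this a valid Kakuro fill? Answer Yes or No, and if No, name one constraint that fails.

No — the down run (1,2)–(2,2) sums to 9, not 7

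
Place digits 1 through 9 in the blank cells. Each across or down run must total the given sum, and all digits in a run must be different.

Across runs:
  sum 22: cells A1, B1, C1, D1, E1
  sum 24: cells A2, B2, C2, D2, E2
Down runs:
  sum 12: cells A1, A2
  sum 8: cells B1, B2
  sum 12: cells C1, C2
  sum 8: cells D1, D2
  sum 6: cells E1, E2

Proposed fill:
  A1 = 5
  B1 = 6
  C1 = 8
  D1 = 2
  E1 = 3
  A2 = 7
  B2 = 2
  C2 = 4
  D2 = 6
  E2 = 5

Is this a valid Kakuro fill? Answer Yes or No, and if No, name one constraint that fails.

No — the down run E1–E2 sums to 8, not 6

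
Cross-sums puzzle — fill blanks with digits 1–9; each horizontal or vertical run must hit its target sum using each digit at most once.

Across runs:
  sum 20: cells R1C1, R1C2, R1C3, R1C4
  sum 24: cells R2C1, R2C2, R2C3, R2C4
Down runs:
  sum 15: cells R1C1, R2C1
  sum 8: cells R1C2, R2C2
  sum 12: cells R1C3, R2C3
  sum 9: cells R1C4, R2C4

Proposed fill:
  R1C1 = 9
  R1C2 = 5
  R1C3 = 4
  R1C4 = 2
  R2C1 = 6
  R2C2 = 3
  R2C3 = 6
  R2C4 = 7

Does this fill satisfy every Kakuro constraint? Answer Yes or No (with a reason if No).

No — the across run R2C1–R2C4 sums to 22, not 24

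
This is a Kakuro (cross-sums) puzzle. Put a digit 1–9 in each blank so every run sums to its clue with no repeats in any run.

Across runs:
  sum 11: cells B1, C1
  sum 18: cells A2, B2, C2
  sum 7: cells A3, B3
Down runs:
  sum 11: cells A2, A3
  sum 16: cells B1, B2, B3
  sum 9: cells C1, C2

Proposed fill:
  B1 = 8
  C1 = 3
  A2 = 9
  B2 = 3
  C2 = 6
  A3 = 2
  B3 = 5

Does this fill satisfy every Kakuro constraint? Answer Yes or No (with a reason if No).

Across: 8+3=11; 9+3+6=18; 2+5=7. Down: 9+2=11; 8+3+5=16; 3+6=9. No digit repeats within any run.

Yes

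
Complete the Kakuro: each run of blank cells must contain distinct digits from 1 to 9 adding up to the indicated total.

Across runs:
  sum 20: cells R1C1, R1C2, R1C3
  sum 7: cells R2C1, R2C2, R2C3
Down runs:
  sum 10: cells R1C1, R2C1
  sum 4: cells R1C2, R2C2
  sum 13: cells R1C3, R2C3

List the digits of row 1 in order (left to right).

7 in 3 cells must be {1,2,4}; 4 in 2 cells must be {1,3}.
The 20 across and the 4 down share only 3, so R1C2 = 3.
R2C2 = 4 − 3 = 1 completes the 4 down.
Given what's placed, R2C3 must be 4 to fit the 7 across and 13 down.
R1C3 = 13 − 4 = 9 completes the 13 down.
R2C1 = 7 − 5 = 2 completes the 7 across.
R1C1 = 20 − 12 = 8 completes the 20 across.

8 3 9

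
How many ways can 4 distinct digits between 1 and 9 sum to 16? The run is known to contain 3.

4 distinct digits from 1–9 sum between 10 and 30.
Keeping only sets containing 3.
Enumerating: {1,3,4,8}, {1,3,5,7}, {2,3,4,7}, {2,3,5,6}.

4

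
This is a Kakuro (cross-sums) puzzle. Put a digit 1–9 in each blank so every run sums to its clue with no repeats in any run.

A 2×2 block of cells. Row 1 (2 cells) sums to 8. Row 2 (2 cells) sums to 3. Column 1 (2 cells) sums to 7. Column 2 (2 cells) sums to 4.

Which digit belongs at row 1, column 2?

3 in 2 cells must be {1,2}; 4 in 2 cells must be {1,3}.
The 3 across and the 4 down share only 1, so (2,2) = 1.
(1,2) = 4 − 1 = 3 completes the 4 down.
(2,1) = 3 − 1 = 2 completes the 3 across.
(1,1) = 8 − 3 = 5 completes the 8 across.

3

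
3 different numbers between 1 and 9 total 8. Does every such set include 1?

Yes

Every partition of 8 into 3 distinct digits includes 1: {1,2,5}, {1,3,4}.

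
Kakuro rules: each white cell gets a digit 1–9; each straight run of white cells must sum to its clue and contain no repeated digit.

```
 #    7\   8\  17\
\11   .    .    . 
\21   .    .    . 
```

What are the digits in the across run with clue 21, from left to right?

17 in 2 cells must be {8,9}.
The 11 across and the 17 down share only 8, so R1C3 = 8.
R2C3 = 17 − 8 = 9 completes the 17 down.
Nothing is forced directly, so branch on R2C1, whose candidates are 4 or 5. If R2C1 = 4: then R1C1 would have to be in {1,2} for the 11 across but in {3} for the 7 down — contradiction. So R2C1 = 5.
R1C1 = 7 − 5 = 2 completes the 7 down.
R1C2 = 11 − 10 = 1 completes the 11 across.
R2C2 = 21 − 14 = 7 completes the 21 across.

5 7 9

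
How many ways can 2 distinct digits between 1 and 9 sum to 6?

2

2 distinct digits from 1–9 sum between 3 and 17.
Enumerating: {1,5}, {2,4}.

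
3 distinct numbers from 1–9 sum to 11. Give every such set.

3 distinct digits from 1–9 sum between 6 and 24.

{1,2,8}; {1,3,7}; {1,4,6}; {2,3,6}; {2,4,5}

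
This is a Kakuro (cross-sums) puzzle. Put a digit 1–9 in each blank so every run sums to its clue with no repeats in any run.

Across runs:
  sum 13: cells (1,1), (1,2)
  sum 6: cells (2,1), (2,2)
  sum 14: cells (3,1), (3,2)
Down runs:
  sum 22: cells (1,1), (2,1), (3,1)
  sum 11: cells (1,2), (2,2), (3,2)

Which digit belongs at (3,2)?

6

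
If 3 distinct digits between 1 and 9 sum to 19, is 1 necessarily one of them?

No

Counterexample: {2,8,9} sums to 19 without using 1.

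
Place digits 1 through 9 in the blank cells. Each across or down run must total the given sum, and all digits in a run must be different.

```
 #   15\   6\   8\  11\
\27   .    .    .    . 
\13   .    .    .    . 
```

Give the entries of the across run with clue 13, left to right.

6 1 2 4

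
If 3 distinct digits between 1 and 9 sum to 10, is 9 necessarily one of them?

No

Counterexample: {1,2,7} sums to 10 without using 9.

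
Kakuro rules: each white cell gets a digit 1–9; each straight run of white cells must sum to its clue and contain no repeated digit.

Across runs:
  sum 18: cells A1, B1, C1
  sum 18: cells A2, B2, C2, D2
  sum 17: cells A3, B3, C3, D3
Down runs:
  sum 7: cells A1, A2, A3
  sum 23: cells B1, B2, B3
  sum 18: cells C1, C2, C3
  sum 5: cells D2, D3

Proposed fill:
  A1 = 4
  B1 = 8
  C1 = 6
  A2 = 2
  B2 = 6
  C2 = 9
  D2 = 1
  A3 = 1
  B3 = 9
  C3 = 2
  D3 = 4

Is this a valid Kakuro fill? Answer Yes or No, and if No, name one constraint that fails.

No — the across run A3–D3 sums to 16, not 17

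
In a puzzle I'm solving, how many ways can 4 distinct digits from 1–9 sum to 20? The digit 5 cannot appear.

4 distinct digits from 1–9 sum between 10 and 30.
Dropping sets that contain 5.

8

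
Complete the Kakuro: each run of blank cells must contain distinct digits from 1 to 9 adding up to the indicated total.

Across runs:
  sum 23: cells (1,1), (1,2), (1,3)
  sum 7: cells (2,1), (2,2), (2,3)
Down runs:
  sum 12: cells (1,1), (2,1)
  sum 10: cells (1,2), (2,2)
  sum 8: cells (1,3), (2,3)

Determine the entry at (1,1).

23 in 3 cells must be {6,8,9}; 7 in 3 cells must be {1,2,4}.
The 23 across and the 8 down share only 6, so (1,3) = 6.
The 7 across and the 12 down share only 4, so (2,1) = 4.
(2,3) = 8 − 6 = 2 completes the 8 down.
(1,1) = 12 − 4 = 8 completes the 12 down.
(1,2) = 23 − 14 = 9 completes the 23 across.
(2,2) = 7 − 6 = 1 completes the 7 across.

8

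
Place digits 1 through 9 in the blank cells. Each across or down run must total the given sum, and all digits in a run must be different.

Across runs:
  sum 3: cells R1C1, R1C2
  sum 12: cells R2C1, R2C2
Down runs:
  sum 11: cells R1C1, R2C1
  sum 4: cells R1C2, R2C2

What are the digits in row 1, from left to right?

2 1

3 in 2 cells must be {1,2}; 4 in 2 cells must be {1,3}.
The 3 across and the 11 down share only 2, so R1C1 = 2.
R1C2 = 3 − 2 = 1 completes the 3 across.
R2C1 = 11 − 2 = 9 completes the 11 down.
R2C2 = 12 − 9 = 3 completes the 12 across.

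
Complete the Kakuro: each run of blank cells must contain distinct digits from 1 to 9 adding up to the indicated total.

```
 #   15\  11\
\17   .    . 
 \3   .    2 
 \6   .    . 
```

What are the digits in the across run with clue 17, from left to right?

17 in 2 cells must be {8,9}; 3 in 2 cells must be {1,2}.
R1C2 = 8: the only remaining digit allowed by both the 17 across and the 11 down.
R2C1 = 3 − 2 = 1 completes the 3 across.
Given what's placed, R3C1 must be 5 to fit the 6 across and 15 down.
R3C2 = 6 − 5 = 1 completes the 6 across.
R1C1 = 17 − 8 = 9 completes the 17 across.

9 8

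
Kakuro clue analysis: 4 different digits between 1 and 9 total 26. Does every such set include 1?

No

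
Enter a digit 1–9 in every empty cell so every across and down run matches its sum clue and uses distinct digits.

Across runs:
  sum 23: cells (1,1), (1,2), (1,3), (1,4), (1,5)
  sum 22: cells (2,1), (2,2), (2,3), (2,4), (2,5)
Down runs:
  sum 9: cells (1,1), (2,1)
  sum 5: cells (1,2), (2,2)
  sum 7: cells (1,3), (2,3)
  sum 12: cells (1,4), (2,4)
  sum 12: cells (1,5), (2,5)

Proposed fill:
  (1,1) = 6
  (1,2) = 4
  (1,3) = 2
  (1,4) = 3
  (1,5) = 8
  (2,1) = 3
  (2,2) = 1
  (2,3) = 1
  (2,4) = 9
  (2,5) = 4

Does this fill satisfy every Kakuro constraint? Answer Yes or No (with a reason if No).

No — the across run (2,1)–(2,5) sums to 18, not 22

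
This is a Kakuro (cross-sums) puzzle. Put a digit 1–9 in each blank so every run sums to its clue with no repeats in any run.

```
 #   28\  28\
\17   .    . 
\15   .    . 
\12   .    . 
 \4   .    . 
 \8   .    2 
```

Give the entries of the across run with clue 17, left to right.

8 9

17 in 2 cells must be {8,9}; 4 in 2 cells must be {1,3}.
R4C2 = 3: the only remaining digit allowed by both the 4 across and the 28 down.
R5C1 = 8 − 2 = 6 completes the 8 across.
R4C1 = 4 − 3 = 1 completes the 4 across.
Nothing is forced directly, so branch on R3C2, whose candidates are 8 or 9. If R3C2 = 9: that forces R1C2 = 8, R2C2 = 6, after which R3C1 would have to be in {3} for the 12 across but in {4,5,7,8,9} for the 28 down — contradiction. So R3C2 = 8.
Given what's placed, R1C2 must be 9 to fit the 17 across and 28 down.
R2C2 = 28 − 22 = 6 completes the 28 down.
R3C1 = 12 − 8 = 4 completes the 12 across.
R1C1 = 17 − 9 = 8 completes the 17 across.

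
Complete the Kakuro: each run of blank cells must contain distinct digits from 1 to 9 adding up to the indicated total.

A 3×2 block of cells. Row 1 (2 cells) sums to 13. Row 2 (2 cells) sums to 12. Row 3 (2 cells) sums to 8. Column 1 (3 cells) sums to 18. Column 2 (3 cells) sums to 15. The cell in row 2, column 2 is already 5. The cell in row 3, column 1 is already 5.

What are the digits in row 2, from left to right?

(2,1) = 12 − 5 = 7 completes the 12 across.
(3,2) = 8 − 5 = 3 completes the 8 across.
(1,1) = 18 − 12 = 6 completes the 18 down.
(1,2) = 13 − 6 = 7 completes the 13 across.

7, 5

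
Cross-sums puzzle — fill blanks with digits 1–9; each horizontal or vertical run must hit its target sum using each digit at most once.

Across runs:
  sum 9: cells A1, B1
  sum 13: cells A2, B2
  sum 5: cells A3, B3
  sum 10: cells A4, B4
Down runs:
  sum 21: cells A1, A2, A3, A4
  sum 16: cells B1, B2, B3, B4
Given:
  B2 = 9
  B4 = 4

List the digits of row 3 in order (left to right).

3 2

A2 = 13 − 9 = 4 completes the 13 across.
A4 = 10 − 4 = 6 completes the 10 across.
No cell is forced outright now. B1 can only be 1 or 2 (the digits allowed by both its 9 across and its 16 down). If B1 = 2: then A1 would have to be in {7} for the 9 across but in {2,3,8,9} for the 21 down — contradiction. So B1 = 1.
A1 = 9 − 1 = 8 completes the 9 across.
A3 = 21 − 18 = 3 completes the 21 down.
B3 = 5 − 3 = 2 completes the 5 across.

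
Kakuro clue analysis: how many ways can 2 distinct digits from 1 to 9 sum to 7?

2 distinct digits from 1–9 sum between 3 and 17.
Enumerating: {1,6}, {2,5}, {3,4}.

3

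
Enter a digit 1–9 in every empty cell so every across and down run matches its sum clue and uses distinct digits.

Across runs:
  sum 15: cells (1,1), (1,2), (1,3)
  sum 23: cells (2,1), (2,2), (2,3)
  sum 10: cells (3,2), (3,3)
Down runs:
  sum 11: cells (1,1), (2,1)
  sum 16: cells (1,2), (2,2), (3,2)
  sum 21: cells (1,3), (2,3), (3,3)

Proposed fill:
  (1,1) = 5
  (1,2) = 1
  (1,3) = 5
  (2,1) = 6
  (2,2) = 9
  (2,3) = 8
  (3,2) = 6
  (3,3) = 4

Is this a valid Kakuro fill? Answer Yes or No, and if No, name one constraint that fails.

No — the across run (1,1)–(1,3) sums to 11, not 15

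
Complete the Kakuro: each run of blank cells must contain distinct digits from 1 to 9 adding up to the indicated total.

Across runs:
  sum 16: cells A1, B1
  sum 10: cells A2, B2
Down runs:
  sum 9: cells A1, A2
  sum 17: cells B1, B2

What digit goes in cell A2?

2

16 in 2 cells must be {7,9}; 17 in 2 cells must be {8,9}.
The 16 across and the 9 down share only 7, so A1 = 7.
B1 = 16 − 7 = 9 completes the 16 across.
A2 = 9 − 7 = 2 completes the 9 down.
B2 = 10 − 2 = 8 completes the 10 across.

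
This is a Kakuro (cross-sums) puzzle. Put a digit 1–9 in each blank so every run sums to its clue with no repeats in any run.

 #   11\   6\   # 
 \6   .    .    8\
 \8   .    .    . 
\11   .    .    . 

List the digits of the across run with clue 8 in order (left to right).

6 in 3 cells must be {1,2,3}.
Nothing is forced directly, so branch on R2C2, whose candidates are 1 or 2 or 3. If R2C2 = 2: that forces R1C2 = 1, R3C2 = 3, R1C1 = 5, after which R2C1 would have to be in {1,5} for the 8 across but in {2,4} for the 11 down — contradiction. If R2C2 = 3: that forces R2C3 = 1, R3C3 = 7, R2C1 = 4, R3C1 = 1, after which R3C2 would have to be in {3} for the 11 across but in {1,2} for the 6 down — contradiction. So R2C2 = 1.
Given what's placed, R1C2 must be 2 to fit the 6 across and 6 down.
R3C2 = 6 − 3 = 3 completes the 6 down.
R1C1 = 6 − 2 = 4 completes the 6 across.
No cell is forced outright now. R2C1 can only be 2 or 5 (the digits allowed by both its 8 across and its 11 down). If R2C1 = 2: that forces R2C3 = 5, after which R3C1 would have to be in {1,2,6,7} for the 11 across but in {5} for the 11 down — contradiction. So R2C1 = 5.
R2C3 = 8 − 6 = 2 completes the 8 across.

5 1 2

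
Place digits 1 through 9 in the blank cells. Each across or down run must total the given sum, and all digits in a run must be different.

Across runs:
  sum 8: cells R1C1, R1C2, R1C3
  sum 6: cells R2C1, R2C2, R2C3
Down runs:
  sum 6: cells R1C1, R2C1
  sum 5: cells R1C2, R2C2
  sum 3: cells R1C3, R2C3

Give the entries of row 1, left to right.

5 2 1

6 in 3 cells must be {1,2,3}; 3 in 2 cells must be {1,2}.
Nothing is forced directly, so branch on R1C3, whose candidates are 1 or 2. If R1C3 = 2: that forces R1C2 = 1, after which R2C2 would have to be in {1,2,3} for the 6 across but in {4} for the 5 down — contradiction. So R1C3 = 1.
R2C3 = 3 − 1 = 2 completes the 3 down.
Given what's placed, R2C1 must be 1 to fit the 6 across and 6 down.
R2C2 = 6 − 3 = 3 completes the 6 across.
R1C1 = 6 − 1 = 5 completes the 6 down.
R1C2 = 8 − 6 = 2 completes the 8 across.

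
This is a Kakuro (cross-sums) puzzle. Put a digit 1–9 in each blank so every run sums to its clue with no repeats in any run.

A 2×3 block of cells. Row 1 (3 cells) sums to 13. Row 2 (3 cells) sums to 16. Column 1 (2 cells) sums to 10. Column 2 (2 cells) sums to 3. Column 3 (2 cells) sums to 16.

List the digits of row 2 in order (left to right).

3 in 2 cells must be {1,2}; 16 in 2 cells must be {7,9}.
Nothing is forced directly, so branch on (1,3), whose candidates are 7 or 9. If (1,3) = 9: that forces (1,2) = 1, (2,2) = 2, after which (2,3) would have to be in {5,6,8,9} for the 16 across but in {7} for the 16 down — contradiction. So (1,3) = 7.
(2,3) = 16 − 7 = 9 completes the 16 down.
Nothing is forced directly, so branch on (1,2), whose candidates are 1 or 2. If (1,2) = 1: then (1,1) would have to be in {5} for the 13 across but in {1,2,3,4,6,7,8,9} for the 10 down — contradiction. So (1,2) = 2.
(1,1) = 13 − 9 = 4 completes the 13 across.
(2,1) = 10 − 4 = 6 completes the 10 down.
(2,2) = 16 − 15 = 1 completes the 16 across.

6, 1, 9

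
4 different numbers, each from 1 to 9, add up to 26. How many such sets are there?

4 distinct digits from 1–9 sum between 10 and 30.
Enumerating: {2,7,8,9}, {3,6,8,9}, {4,5,8,9}, {4,6,7,9}, {5,6,7,8}.

5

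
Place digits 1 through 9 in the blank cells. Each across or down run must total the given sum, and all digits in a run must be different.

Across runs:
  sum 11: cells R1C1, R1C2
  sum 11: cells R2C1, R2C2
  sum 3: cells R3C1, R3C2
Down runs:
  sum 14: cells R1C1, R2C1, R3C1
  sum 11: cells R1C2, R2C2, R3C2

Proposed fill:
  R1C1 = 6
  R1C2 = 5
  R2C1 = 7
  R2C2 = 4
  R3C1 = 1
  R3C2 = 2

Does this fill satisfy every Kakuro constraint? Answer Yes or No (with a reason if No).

Yes

Across: 6+5=11; 7+4=11; 1+2=3. Down: 6+7+1=14; 5+4+2=11. No digit repeats within any run.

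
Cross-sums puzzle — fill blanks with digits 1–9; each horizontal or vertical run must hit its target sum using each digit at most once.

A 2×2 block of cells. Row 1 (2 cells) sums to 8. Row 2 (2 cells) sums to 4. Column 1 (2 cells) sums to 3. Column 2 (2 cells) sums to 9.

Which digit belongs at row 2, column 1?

4 in 2 cells must be {1,3}; 3 in 2 cells must be {1,2}.
The 4 across and the 3 down share only 1, so (2,1) = 1.
(2,2) = 4 − 1 = 3 completes the 4 across.
(1,1) = 3 − 1 = 2 completes the 3 down.
(1,2) = 8 − 2 = 6 completes the 8 across.

1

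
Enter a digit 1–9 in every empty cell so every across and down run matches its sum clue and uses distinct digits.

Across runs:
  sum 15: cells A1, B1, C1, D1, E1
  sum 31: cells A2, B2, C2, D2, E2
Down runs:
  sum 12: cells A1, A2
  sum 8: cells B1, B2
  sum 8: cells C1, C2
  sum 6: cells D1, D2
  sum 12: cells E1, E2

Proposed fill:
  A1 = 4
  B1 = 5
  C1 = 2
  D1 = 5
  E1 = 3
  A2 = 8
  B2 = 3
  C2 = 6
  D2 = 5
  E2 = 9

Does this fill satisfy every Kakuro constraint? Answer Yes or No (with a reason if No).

No — the down run D1–D2 sums to 10, not 6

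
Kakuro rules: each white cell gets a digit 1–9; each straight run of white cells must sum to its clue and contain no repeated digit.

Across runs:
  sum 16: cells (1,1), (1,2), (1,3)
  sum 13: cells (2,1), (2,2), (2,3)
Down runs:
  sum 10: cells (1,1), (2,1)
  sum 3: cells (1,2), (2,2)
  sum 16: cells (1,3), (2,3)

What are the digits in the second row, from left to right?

3 in 2 cells must be {1,2}; 16 in 2 cells must be {7,9}.
Nothing is forced directly, so branch on (1,3), whose candidates are 7 or 9. If (1,3) = 7: that forces (1,2) = 1, (2,2) = 2, after which (2,3) would have to be in {3,4,5,6,7,8} for the 13 across but in {9} for the 16 down — contradiction. So (1,3) = 9.
(2,3) = 16 − 9 = 7 completes the 16 down.
Nothing is forced directly, so branch on (1,2), whose candidates are 1 or 2. If (1,2) = 2: then (1,1) would have to be in {5} for the 16 across but in {1,2,3,4,6,7,8,9} for the 10 down — contradiction. So (1,2) = 1.
(1,1) = 16 − 10 = 6 completes the 16 across.
(2,1) = 10 − 6 = 4 completes the 10 down.
(2,2) = 13 − 11 = 2 completes the 13 across.

4 2 7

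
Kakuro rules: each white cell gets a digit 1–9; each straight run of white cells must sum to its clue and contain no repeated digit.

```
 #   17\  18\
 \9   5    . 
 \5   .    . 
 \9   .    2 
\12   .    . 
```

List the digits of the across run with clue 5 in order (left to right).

R1C2 = 9 − 5 = 4 completes the 9 across.
Given what's placed, R2C2 must be 3 to fit the 5 across and 18 down.
R3C1 = 9 − 2 = 7 completes the 9 across.
R4C2 = 18 − 9 = 9 completes the 18 down.
R2C1 = 5 − 3 = 2 completes the 5 across.
R4C1 = 12 − 9 = 3 completes the 12 across.

2 3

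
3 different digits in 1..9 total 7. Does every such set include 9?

No

The only way to make 7 from 3 distinct digits is {1,2,4}, which does not contain 9.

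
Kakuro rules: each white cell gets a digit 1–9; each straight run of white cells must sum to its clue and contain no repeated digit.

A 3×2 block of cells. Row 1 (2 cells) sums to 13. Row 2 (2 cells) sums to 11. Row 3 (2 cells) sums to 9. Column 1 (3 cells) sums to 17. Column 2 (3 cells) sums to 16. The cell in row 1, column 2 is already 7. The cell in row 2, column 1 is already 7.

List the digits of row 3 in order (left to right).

4 5

(1,1) = 13 − 7 = 6 completes the 13 across.
(2,2) = 11 − 7 = 4 completes the 11 across.
(3,1) = 17 − 13 = 4 completes the 17 down.
(3,2) = 9 − 4 = 5 completes the 9 across.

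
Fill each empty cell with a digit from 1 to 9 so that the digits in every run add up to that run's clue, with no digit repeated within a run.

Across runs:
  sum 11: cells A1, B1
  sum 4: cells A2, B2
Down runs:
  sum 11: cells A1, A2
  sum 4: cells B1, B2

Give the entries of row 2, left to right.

3 1

4 in 2 cells must be {1,3}.
The 11 across and the 4 down share only 3, so B1 = 3.
The 4 across and the 11 down share only 3, so A2 = 3.
B2 = 4 − 3 = 1 completes the 4 across.
A1 = 11 − 3 = 8 completes the 11 across.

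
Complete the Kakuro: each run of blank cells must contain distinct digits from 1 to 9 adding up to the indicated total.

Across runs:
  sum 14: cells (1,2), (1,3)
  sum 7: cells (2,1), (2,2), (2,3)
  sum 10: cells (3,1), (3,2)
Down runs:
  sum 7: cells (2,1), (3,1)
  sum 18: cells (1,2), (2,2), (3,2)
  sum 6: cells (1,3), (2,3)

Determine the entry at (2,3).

1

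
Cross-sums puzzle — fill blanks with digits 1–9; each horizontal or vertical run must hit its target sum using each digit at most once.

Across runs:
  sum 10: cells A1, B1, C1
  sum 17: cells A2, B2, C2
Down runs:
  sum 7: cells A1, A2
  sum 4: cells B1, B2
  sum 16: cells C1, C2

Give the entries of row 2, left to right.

4 in 2 cells must be {1,3}; 16 in 2 cells must be {7,9}.
The 10 across and the 16 down share only 7, so C1 = 7.
C2 = 16 − 7 = 9 completes the 16 down.
Given what's placed, B1 must be 1 to fit the 10 across and 4 down.
B2 = 4 − 1 = 3 completes the 4 down.
A1 = 10 − 8 = 2 completes the 10 across.
A2 = 17 − 12 = 5 completes the 17 across.

5 3 9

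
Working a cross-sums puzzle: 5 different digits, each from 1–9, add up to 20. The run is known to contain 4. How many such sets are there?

4

5 distinct digits from 1–9 sum between 15 and 35.
Keeping only sets containing 4.
Enumerating: {1,2,4,5,8}, {1,2,4,6,7}, {1,3,4,5,7}, {2,3,4,5,6}.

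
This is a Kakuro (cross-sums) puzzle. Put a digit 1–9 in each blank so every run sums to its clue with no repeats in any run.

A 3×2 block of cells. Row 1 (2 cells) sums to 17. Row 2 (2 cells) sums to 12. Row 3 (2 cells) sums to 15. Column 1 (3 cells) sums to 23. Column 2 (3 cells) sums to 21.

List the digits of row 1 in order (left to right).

9 8

17 in 2 cells must be {8,9}; 23 in 3 cells must be {6,8,9}.
Nothing is forced directly, so branch on (1,1), whose candidates are 8 or 9. If (1,1) = 8: that forces (1,2) = 9, (2,1) = 9, after which (2,2) would have to be in {3} for the 12 across but in {4,5,7,8} for the 21 down — contradiction. So (1,1) = 9.
(1,2) = 17 − 9 = 8 completes the 17 across.
Given what's placed, (2,1) must be 8 to fit the 12 across and 23 down.
(2,2) = 12 − 8 = 4 completes the 12 across.
(3,1) = 23 − 17 = 6 completes the 23 down.
(3,2) = 15 − 6 = 9 completes the 15 across.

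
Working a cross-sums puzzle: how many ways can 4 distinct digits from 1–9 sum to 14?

4 distinct digits from 1–9 sum between 10 and 30.
Enumerating: {1,2,3,8}, {1,2,4,7}, {1,2,5,6}, {1,3,4,6}, {2,3,4,5}.

5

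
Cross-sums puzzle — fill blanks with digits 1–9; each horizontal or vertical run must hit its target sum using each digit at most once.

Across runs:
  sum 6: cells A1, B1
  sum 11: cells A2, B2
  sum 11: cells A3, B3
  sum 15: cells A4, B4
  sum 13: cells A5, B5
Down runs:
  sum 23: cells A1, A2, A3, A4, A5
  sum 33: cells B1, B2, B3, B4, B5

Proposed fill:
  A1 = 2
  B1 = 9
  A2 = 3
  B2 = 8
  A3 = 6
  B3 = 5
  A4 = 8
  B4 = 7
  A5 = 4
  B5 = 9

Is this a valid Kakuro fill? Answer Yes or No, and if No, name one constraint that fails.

No — the across run A1–B1 sums to 11, not 6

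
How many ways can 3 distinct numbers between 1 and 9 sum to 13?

3 distinct digits from 1–9 sum between 6 and 24.

7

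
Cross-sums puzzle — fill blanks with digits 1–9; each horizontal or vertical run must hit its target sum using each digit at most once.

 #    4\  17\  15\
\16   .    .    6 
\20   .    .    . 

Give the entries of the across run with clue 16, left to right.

4 in 2 cells must be {1,3}; 17 in 2 cells must be {8,9}.
The 20 across and the 4 down share only 3, so R2C1 = 3.
R2C3 = 15 − 6 = 9 completes the 15 down.
R1C1 = 4 − 3 = 1 completes the 4 down.
R1C2 = 16 − 7 = 9 completes the 16 across.
R2C2 = 20 − 12 = 8 completes the 20 across.

1, 9, 6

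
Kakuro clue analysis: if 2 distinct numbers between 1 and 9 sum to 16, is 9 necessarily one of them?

The only way to make 16 from 2 distinct digits is {7,9}, which contains 9.

Yes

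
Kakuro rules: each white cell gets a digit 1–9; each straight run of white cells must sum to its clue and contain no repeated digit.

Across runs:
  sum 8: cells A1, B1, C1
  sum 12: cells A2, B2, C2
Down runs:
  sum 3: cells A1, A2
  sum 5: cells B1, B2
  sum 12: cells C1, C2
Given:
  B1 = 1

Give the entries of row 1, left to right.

3 in 2 cells must be {1,2}.
A1 = 2: the only remaining digit allowed by both the 8 across and the 3 down.
C1 = 8 − 3 = 5 completes the 8 across.
A2 = 3 − 2 = 1 completes the 3 down.
B2 = 5 − 1 = 4 completes the 5 down.
C2 = 12 − 5 = 7 completes the 12 across.

2, 1, 5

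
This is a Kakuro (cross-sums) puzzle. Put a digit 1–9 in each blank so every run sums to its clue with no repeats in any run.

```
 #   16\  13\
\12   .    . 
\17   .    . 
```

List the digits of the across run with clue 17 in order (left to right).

17 in 2 cells must be {8,9}; 16 in 2 cells must be {7,9}.
The 17 across and the 16 down share only 9, so R2C1 = 9.
R2C2 = 17 − 9 = 8 completes the 17 across.
R1C1 = 16 − 9 = 7 completes the 16 down.
R1C2 = 12 − 7 = 5 completes the 12 across.

9 8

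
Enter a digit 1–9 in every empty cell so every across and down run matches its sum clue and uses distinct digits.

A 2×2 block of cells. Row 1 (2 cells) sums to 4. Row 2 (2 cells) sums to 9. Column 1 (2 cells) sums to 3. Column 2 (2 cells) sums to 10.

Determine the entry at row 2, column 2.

7

4 in 2 cells must be {1,3}; 3 in 2 cells must be {1,2}.
The 4 across and the 3 down share only 1, so (1,1) = 1.
(1,2) = 4 − 1 = 3 completes the 4 across.
(2,1) = 3 − 1 = 2 completes the 3 down.
(2,2) = 9 − 2 = 7 completes the 9 across.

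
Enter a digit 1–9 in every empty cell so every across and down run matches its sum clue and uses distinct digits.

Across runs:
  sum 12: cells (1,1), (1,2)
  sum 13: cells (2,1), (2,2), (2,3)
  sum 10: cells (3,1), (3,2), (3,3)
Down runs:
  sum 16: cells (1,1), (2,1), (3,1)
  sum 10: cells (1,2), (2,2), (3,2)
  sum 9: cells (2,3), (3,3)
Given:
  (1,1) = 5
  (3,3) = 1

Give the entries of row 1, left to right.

5, 7

(1,2) = 12 − 5 = 7 completes the 12 across.
(2,3) = 9 − 1 = 8 completes the 9 down.
Given what's placed, (3,2) must be 2 to fit the 10 across and 10 down.
(2,2) = 10 − 9 = 1 completes the 10 down.
(3,1) = 10 − 3 = 7 completes the 10 across.
(2,1) = 13 − 9 = 4 completes the 13 across.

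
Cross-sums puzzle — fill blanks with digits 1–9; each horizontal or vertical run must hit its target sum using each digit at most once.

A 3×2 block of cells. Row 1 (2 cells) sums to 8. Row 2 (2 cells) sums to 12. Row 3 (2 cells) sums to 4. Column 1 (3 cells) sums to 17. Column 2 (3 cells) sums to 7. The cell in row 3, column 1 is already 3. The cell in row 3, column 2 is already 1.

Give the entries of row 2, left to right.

8, 4

4 in 2 cells must be {1,3}; 7 in 3 cells must be {1,2,4}.
Given what's placed, (1,2) must be 2 to fit the 8 across and 7 down.
(2,2) = 7 − 3 = 4 completes the 7 down.
(1,1) = 8 − 2 = 6 completes the 8 across.
(2,1) = 12 − 4 = 8 completes the 12 across.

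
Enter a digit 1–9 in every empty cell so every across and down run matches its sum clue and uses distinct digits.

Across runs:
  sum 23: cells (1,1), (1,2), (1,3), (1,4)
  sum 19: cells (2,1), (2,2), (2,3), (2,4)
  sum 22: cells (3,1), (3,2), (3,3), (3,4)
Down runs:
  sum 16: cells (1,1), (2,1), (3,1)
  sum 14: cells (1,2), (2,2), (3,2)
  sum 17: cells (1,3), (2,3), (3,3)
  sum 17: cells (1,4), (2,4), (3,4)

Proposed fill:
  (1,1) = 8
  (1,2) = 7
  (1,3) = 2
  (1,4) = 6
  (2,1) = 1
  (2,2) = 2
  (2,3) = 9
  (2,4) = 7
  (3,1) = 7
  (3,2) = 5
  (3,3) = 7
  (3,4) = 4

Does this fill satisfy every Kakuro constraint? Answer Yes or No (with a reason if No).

No — the across run (3,1)–(3,4) sums to 23, not 22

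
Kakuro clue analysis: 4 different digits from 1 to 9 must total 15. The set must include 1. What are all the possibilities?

4 distinct digits from 1–9 sum between 10 and 30.
Keeping only sets containing 1.

{1,2,3,9}; {1,2,4,8}; {1,2,5,7}; {1,3,4,7}; {1,3,5,6}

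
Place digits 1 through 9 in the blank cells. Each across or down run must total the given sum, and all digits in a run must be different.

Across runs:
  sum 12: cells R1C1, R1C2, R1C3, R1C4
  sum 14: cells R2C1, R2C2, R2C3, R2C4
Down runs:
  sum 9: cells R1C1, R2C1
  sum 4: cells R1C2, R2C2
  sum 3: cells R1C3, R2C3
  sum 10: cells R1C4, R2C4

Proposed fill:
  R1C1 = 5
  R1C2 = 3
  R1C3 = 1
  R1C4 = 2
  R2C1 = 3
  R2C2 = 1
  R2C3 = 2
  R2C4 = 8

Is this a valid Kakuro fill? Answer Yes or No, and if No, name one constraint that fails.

No — the across run R1C1–R1C4 sums to 11, not 12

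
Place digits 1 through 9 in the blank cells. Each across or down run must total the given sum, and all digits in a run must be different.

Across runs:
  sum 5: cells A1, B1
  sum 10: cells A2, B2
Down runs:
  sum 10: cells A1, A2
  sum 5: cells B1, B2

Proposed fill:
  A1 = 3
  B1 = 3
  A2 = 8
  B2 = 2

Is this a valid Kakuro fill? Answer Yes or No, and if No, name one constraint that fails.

No — the across run A1–B1 sums to 6, not 5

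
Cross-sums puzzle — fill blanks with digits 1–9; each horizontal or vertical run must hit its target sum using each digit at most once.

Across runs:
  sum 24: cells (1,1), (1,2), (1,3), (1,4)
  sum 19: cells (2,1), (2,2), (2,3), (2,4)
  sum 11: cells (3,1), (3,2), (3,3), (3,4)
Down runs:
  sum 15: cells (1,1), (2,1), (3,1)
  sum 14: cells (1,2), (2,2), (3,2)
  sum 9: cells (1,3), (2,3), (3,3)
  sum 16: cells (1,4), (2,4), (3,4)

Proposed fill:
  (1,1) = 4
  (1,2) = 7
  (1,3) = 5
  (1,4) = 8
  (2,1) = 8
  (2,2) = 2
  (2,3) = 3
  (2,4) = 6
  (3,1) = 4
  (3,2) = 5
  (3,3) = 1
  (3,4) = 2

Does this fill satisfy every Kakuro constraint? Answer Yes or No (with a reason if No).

No — the down run (1,1)–(3,1) sums to 16, not 15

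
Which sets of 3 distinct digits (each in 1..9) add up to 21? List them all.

3 distinct digits from 1–9 sum between 6 and 24.

{4,8,9}; {5,7,9}; {6,7,8}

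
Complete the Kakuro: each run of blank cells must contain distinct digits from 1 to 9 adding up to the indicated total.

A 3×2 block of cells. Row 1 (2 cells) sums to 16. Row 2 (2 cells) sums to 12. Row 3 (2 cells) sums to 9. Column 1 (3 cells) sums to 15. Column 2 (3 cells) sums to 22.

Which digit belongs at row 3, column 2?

16 in 2 cells must be {7,9}.
Nothing is forced directly, so branch on (1,1), whose candidates are 7 or 9. If (1,1) = 9: that forces (1,2) = 7, (2,2) = 9, (3,2) = 6, after which (2,1) would have to be in {3} for the 12 across but in {1,2,4,5} for the 15 down — contradiction. So (1,1) = 7.
(1,2) = 16 − 7 = 9 completes the 16 across.
Nothing is forced directly, so branch on (2,1), whose candidates are 3 or 5. If (2,1) = 3: then (2,2) would have to be in {9} for the 12 across but in {5,6,7,8} for the 22 down — contradiction. So (2,1) = 5.
(2,2) = 12 − 5 = 7 completes the 12 across.
(3,1) = 15 − 12 = 3 completes the 15 down.
(3,2) = 9 − 3 = 6 completes the 9 across.

6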